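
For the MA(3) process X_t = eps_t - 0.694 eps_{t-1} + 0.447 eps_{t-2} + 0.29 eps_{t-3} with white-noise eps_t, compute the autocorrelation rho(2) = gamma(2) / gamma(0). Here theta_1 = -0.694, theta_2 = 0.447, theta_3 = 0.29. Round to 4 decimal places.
\rho(2) = 0.1392

For an MA(q) process with theta_0 = 1, the autocovariance is
  gamma(k) = sigma^2 * sum_{i=0..q-k} theta_i * theta_{i+k},
and rho(k) = gamma(k) / gamma(0). Sigma^2 cancels.
  numerator   = (1)*(0.447) + (-0.694)*(0.29) = 0.24574.
  denominator = (1)^2 + (-0.694)^2 + (0.447)^2 + (0.29)^2 = 1.765545.
  rho(2) = 0.24574 / 1.765545 = 0.1392.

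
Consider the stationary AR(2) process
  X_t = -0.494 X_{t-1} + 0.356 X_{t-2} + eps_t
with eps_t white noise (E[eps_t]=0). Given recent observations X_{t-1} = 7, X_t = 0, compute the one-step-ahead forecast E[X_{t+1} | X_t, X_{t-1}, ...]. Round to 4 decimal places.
E[X_{t+1} \mid \mathcal F_t] = 2.4920

For an AR(p) model X_t = c + sum_i phi_i X_{t-i} + eps_t, the
one-step-ahead conditional mean is
  E[X_{t+1} | X_t, ...] = c + sum_i phi_i X_{t+1-i}.
Substitute known values:
  E[X_{t+1} | ...] = (-0.494) * (0) + (0.356) * (7)
                   = 2.4920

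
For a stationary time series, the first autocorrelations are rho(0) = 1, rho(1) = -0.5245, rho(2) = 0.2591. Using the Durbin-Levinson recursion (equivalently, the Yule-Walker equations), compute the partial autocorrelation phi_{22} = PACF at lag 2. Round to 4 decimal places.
\phi_{22} = -0.0221

The PACF at lag k is phi_{kk}, the last component of the solution
to the Yule-Walker system G_k phi = r_k where
  (G_k)_{ij} = rho(|i - j|), (r_k)_i = rho(i), i,j = 1..k.
Equivalently, Durbin-Levinson gives phi_{kk} iteratively:
  phi_{11} = rho(1)
  phi_{kk} = [rho(k) - sum_{j=1..k-1} phi_{k-1,j} rho(k-j)]
            / [1 - sum_{j=1..k-1} phi_{k-1,j} rho(j)],
  phi_{k,j} = phi_{k-1,j} - phi_{kk} phi_{k-1,k-j},  j = 1..k-1.
Step k = 1:
  phi_11 = rho(1) = -0.5245.
Step k = 2:
  phi_22 = [rho(2) - phi_11 rho(1)] / [1 - phi_11 rho(1)] = [0.2591 - (-0.5245)(-0.5245)] / [1 - (-0.5245)(-0.5245)]
         = -0.01600025 / 0.72489975 = -0.0221.
Therefore phi_{22} = -0.0221.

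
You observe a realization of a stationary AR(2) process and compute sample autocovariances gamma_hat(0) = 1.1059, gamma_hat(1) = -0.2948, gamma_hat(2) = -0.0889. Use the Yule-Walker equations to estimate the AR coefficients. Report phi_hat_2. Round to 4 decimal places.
\hat\phi_{2} = -0.1630

The Yule-Walker equations for an AR(p) process read, in matrix form,
  Gamma_p phi = r_p,   with   (Gamma_p)_{ij} = gamma(|i - j|),
                       (r_p)_i = gamma(i),   i,j = 1..p.
Substitute the sample gammas (Toeplitz matrix and right-hand side of size 2):
  Gamma_p = [[1.1059, -0.2948], [-0.2948, 1.1059]]
  r_p     = [-0.2948, -0.0889]
Written out:
  1.1059 phi_1 - 0.2948 phi_2 = -0.2948
  -0.2948 phi_1 + 1.1059 phi_2 = -0.0889
Solve by Cramer's rule:
  det = gamma(0)^2 - gamma(1)^2 = (1.1059)^2 - (-0.2948)^2 = 1.22301481 - 0.08690704 = 1.13610777
  phi_hat_1 = [gamma(1) gamma(0) - gamma(1) gamma(2)] / det = [(-0.2948)(1.1059) - (-0.2948)(-0.0889)] / 1.13610777 = -0.35222704 / 1.13610777 = -0.31
  phi_hat_2 = [gamma(0) gamma(2) - gamma(1)^2] / det = [(1.1059)(-0.0889) - (-0.2948)^2] / 1.13610777 = -0.18522155 / 1.13610777 = -0.163
So phi_hat = [-0.3100, -0.1630].
Therefore phi_hat_2 = -0.1630.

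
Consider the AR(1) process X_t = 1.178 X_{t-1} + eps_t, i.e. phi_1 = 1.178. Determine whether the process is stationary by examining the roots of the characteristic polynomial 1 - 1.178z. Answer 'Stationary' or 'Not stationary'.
\text{Not stationary}

The AR(p) characteristic polynomial is P(z) = 1 - 1.178z.
Stationarity requires all roots to lie outside the unit circle, i.e. |z| > 1 for every root.
This is linear in z: 1 + (-1.178) z = 0  =>  z = -1/(-1.178) = 0.848896,  |z| = 0.848896.
Moduli of all roots: 0.8489.
All moduli strictly greater than 1? No.
Verdict: Not stationary.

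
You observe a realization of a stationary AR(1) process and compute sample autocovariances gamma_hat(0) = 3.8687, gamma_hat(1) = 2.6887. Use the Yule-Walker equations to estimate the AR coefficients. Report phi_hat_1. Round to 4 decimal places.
\hat\phi_{1} = 0.6950

The Yule-Walker equations for an AR(p) process read, in matrix form,
  Gamma_p phi = r_p,   with   (Gamma_p)_{ij} = gamma(|i - j|),
                       (r_p)_i = gamma(i),   i,j = 1..p.
Substitute the sample gammas (Toeplitz matrix and right-hand side of size 1):
  Gamma_p = [[3.8687]]
  r_p     = [2.6887]
With p = 1 this is the single equation gamma(0) phi_1 = gamma(1):
  phi_hat_1 = gamma(1) / gamma(0) = 2.6887 / 3.8687 = 0.6950.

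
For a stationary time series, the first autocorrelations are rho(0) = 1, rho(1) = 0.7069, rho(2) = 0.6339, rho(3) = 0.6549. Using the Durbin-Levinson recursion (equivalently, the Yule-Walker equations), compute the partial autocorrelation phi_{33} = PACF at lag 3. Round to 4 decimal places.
\phi_{33} = 0.2959

The PACF at lag k is phi_{kk}, the last component of the solution
to the Yule-Walker system G_k phi = r_k where
  (G_k)_{ij} = rho(|i - j|), (r_k)_i = rho(i), i,j = 1..k.
Equivalently, Durbin-Levinson gives phi_{kk} iteratively:
  phi_{11} = rho(1)
  phi_{kk} = [rho(k) - sum_{j=1..k-1} phi_{k-1,j} rho(k-j)]
            / [1 - sum_{j=1..k-1} phi_{k-1,j} rho(j)],
  phi_{k,j} = phi_{k-1,j} - phi_{kk} phi_{k-1,k-j},  j = 1..k-1.
Step k = 1:
  phi_11 = rho(1) = 0.7069.
Step k = 2:
  phi_22 = [rho(2) - phi_11 rho(1)] / [1 - phi_11 rho(1)] = [0.6339 - (0.7069)(0.7069)] / [1 - (0.7069)(0.7069)]
         = 0.13419239 / 0.50029239 = 0.268228.
  Update: phi_21 = phi_11 - phi_22 phi_11 = 0.7069 - (0.268228)(0.7069) = 0.51729.
Step k = 3:
  phi_33 = [rho(3) - phi_21 rho(2) - phi_22 rho(1)] / [1 - phi_21 rho(1) - phi_22 rho(2)]
    numerator   = 0.6549 - (0.51729)(0.6339) - (0.268228)(0.7069) = 0.13737975
    denominator = 1 - (0.51729)(0.7069) - (0.268228)(0.6339) = 0.46429824
  phi_33 = 0.13737975 / 0.46429824 = 0.2959.
Therefore phi_{33} = 0.2959.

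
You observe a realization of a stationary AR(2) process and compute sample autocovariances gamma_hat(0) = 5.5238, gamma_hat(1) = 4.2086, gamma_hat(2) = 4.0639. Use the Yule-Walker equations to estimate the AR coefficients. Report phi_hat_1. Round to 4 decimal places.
\hat\phi_{1} = 0.4800

The Yule-Walker equations for an AR(p) process read, in matrix form,
  Gamma_p phi = r_p,   with   (Gamma_p)_{ij} = gamma(|i - j|),
                       (r_p)_i = gamma(i),   i,j = 1..p.
Substitute the sample gammas (Toeplitz matrix and right-hand side of size 2):
  Gamma_p = [[5.5238, 4.2086], [4.2086, 5.5238]]
  r_p     = [4.2086, 4.0639]
Written out:
  5.5238 phi_1 + 4.2086 phi_2 = 4.2086
  4.2086 phi_1 + 5.5238 phi_2 = 4.0639
Solve by Cramer's rule:
  det = gamma(0)^2 - gamma(1)^2 = (5.5238)^2 - (4.2086)^2 = 30.51236644 - 17.71231396 = 12.80005248
  phi_hat_1 = [gamma(1) gamma(0) - gamma(1) gamma(2)] / det = [(4.2086)(5.5238) - (4.2086)(4.0639)] / 12.80005248 = 6.14413514 / 12.80005248 = 0.48
  phi_hat_2 = [gamma(0) gamma(2) - gamma(1)^2] / det = [(5.5238)(4.0639) - (4.2086)^2] / 12.80005248 = 4.73585686 / 12.80005248 = 0.37
So phi_hat = [0.4800, 0.3700].
Therefore phi_hat_1 = 0.4800.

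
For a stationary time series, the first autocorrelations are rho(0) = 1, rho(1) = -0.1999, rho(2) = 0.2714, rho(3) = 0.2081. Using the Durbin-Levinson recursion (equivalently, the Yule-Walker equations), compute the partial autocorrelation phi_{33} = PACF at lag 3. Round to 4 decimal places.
\phi_{33} = 0.3290

The PACF at lag k is phi_{kk}, the last component of the solution
to the Yule-Walker system G_k phi = r_k where
  (G_k)_{ij} = rho(|i - j|), (r_k)_i = rho(i), i,j = 1..k.
Equivalently, Durbin-Levinson gives phi_{kk} iteratively:
  phi_{11} = rho(1)
  phi_{kk} = [rho(k) - sum_{j=1..k-1} phi_{k-1,j} rho(k-j)]
            / [1 - sum_{j=1..k-1} phi_{k-1,j} rho(j)],
  phi_{k,j} = phi_{k-1,j} - phi_{kk} phi_{k-1,k-j},  j = 1..k-1.
Step k = 1:
  phi_11 = rho(1) = -0.1999.
Step k = 2:
  phi_22 = [rho(2) - phi_11 rho(1)] / [1 - phi_11 rho(1)] = [0.2714 - (-0.1999)(-0.1999)] / [1 - (-0.1999)(-0.1999)]
         = 0.23143999 / 0.96003999 = 0.241073.
  Update: phi_21 = phi_11 - phi_22 phi_11 = -0.1999 - (0.241073)(-0.1999) = -0.151709.
Step k = 3:
  phi_33 = [rho(3) - phi_21 rho(2) - phi_22 rho(1)] / [1 - phi_21 rho(1) - phi_22 rho(2)]
    numerator   = 0.2081 - (-0.151709)(0.2714) - (0.241073)(-0.1999) = 0.29746449
    denominator = 1 - (-0.151709)(-0.1999) - (0.241073)(0.2714) = 0.90424599
  phi_33 = 0.29746449 / 0.90424599 = 0.329.
Therefore phi_{33} = 0.3290.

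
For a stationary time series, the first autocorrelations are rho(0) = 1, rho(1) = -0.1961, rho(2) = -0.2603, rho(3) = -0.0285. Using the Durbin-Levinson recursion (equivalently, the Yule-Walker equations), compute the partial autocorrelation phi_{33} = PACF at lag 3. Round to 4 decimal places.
\phi_{33} = -0.1800

The PACF at lag k is phi_{kk}, the last component of the solution
to the Yule-Walker system G_k phi = r_k where
  (G_k)_{ij} = rho(|i - j|), (r_k)_i = rho(i), i,j = 1..k.
Equivalently, Durbin-Levinson gives phi_{kk} iteratively:
  phi_{11} = rho(1)
  phi_{kk} = [rho(k) - sum_{j=1..k-1} phi_{k-1,j} rho(k-j)]
            / [1 - sum_{j=1..k-1} phi_{k-1,j} rho(j)],
  phi_{k,j} = phi_{k-1,j} - phi_{kk} phi_{k-1,k-j},  j = 1..k-1.
Step k = 1:
  phi_11 = rho(1) = -0.1961.
Step k = 2:
  phi_22 = [rho(2) - phi_11 rho(1)] / [1 - phi_11 rho(1)] = [-0.2603 - (-0.1961)(-0.1961)] / [1 - (-0.1961)(-0.1961)]
         = -0.29875521 / 0.96154479 = -0.310703.
  Update: phi_21 = phi_11 - phi_22 phi_11 = -0.1961 - (-0.310703)(-0.1961) = -0.257029.
Step k = 3:
  phi_33 = [rho(3) - phi_21 rho(2) - phi_22 rho(1)] / [1 - phi_21 rho(1) - phi_22 rho(2)]
    numerator   = -0.0285 - (-0.257029)(-0.2603) - (-0.310703)(-0.1961) = -0.15633356
    denominator = 1 - (-0.257029)(-0.1961) - (-0.310703)(-0.2603) = 0.86872054
  phi_33 = -0.15633356 / 0.86872054 = -0.18.
Therefore phi_{33} = -0.1800.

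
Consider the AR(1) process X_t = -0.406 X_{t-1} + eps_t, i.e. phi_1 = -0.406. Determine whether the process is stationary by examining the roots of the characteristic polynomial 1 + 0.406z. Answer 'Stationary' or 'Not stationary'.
\text{Stationary}

The AR(p) characteristic polynomial is P(z) = 1 + 0.406z.
Stationarity requires all roots to lie outside the unit circle, i.e. |z| > 1 for every root.
This is linear in z: 1 + (0.406) z = 0  =>  z = -1/(0.406) = -2.463054,  |z| = 2.463054.
Moduli of all roots: 2.4631.
All moduli strictly greater than 1? Yes.
Verdict: Stationary.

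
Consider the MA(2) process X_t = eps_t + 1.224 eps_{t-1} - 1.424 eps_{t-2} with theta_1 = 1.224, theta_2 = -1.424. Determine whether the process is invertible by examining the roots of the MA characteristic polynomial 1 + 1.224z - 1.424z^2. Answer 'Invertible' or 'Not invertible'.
\text{Not invertible}

The MA(q) characteristic polynomial is P(z) = 1 + 1.224z - 1.424z^2.
Invertibility requires all roots to lie outside the unit circle, i.e. |z| > 1 for every root.
Set 1 + (1.224) z + (-1.424) z^2 = 0, i.e. a z^2 + b z + c = 0 with a = -1.424, b = 1.224, c = 1.
Discriminant D = b^2 - 4ac = (1.224)^2 - 4*(-1.424)*1 = 1.498176 - (-5.696) = 7.194176.
D >= 0, so the roots are real: z = (-b +/- sqrt(D)) / (2a) = (-1.224 +/- 2.682196) / (-2.848).
  z_1 = (-1.224 + 2.682196) / (-2.848) = -0.512,   |z_1| = 0.512.
  z_2 = (-1.224 - 2.682196) / (-2.848) = 1.3716,   |z_2| = 1.3716.
Moduli of all roots: 0.5120, 1.3716.
All moduli strictly greater than 1? No.
Verdict: Not invertible.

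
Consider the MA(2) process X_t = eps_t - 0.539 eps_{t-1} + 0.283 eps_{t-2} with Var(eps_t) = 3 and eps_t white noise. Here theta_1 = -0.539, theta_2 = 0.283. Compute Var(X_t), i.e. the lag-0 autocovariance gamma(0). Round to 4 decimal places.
\gamma(0) = 4.1118

For an MA(q) process X_t = eps_t + sum_i theta_i eps_{t-i} with
Var(eps_t) = sigma^2, the variance is
  gamma(0) = sigma^2 * (1 + sum_i theta_i^2).
  sum_i theta_i^2 = (-0.539)^2 + (0.283)^2 = 0.290521 + 0.080089 = 0.37061.
  gamma(0) = 3 * (1 + 0.37061) = 3 * 1.37061 = 4.11183, which rounds to 4.1118.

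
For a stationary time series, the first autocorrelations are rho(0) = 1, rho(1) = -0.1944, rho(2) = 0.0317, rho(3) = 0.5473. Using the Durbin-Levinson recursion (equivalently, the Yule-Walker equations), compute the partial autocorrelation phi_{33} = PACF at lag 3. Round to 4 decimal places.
\phi_{33} = 0.5740

The PACF at lag k is phi_{kk}, the last component of the solution
to the Yule-Walker system G_k phi = r_k where
  (G_k)_{ij} = rho(|i - j|), (r_k)_i = rho(i), i,j = 1..k.
Equivalently, Durbin-Levinson gives phi_{kk} iteratively:
  phi_{11} = rho(1)
  phi_{kk} = [rho(k) - sum_{j=1..k-1} phi_{k-1,j} rho(k-j)]
            / [1 - sum_{j=1..k-1} phi_{k-1,j} rho(j)],
  phi_{k,j} = phi_{k-1,j} - phi_{kk} phi_{k-1,k-j},  j = 1..k-1.
Step k = 1:
  phi_11 = rho(1) = -0.1944.
Step k = 2:
  phi_22 = [rho(2) - phi_11 rho(1)] / [1 - phi_11 rho(1)] = [0.0317 - (-0.1944)(-0.1944)] / [1 - (-0.1944)(-0.1944)]
         = -0.00609136 / 0.96220864 = -0.006331.
  Update: phi_21 = phi_11 - phi_22 phi_11 = -0.1944 - (-0.006331)(-0.1944) = -0.195631.
Step k = 3:
  phi_33 = [rho(3) - phi_21 rho(2) - phi_22 rho(1)] / [1 - phi_21 rho(1) - phi_22 rho(2)]
    numerator   = 0.5473 - (-0.195631)(0.0317) - (-0.006331)(-0.1944) = 0.55227082
    denominator = 1 - (-0.195631)(-0.1944) - (-0.006331)(0.0317) = 0.96217008
  phi_33 = 0.55227082 / 0.96217008 = 0.574.
Therefore phi_{33} = 0.5740.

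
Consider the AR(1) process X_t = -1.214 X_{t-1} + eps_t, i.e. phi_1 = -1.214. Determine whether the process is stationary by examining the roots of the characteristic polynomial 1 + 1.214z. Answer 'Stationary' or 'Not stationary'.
\text{Not stationary}

The AR(p) characteristic polynomial is P(z) = 1 + 1.214z.
Stationarity requires all roots to lie outside the unit circle, i.e. |z| > 1 for every root.
This is linear in z: 1 + (1.214) z = 0  =>  z = -1/(1.214) = -0.823723,  |z| = 0.823723.
Moduli of all roots: 0.8237.
All moduli strictly greater than 1? No.
Verdict: Not stationary.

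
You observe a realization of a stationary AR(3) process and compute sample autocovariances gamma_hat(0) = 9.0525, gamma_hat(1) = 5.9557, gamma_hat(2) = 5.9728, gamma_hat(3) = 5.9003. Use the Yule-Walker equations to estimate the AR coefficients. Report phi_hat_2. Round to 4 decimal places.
\hat\phi_{2} = 0.2940

The Yule-Walker equations for an AR(p) process read, in matrix form,
  Gamma_p phi = r_p,   with   (Gamma_p)_{ij} = gamma(|i - j|),
                       (r_p)_i = gamma(i),   i,j = 1..p.
Substitute the sample gammas (Toeplitz matrix and right-hand side of size 3):
  Gamma_p = [[9.0525, 5.9557, 5.9728], [5.9557, 9.0525, 5.9557], [5.9728, 5.9557, 9.0525]]
  r_p     = [5.9557, 5.9728, 5.9003]
Written out (R1..R3):
  (R1) 9.0525 phi_1 + 5.9557 phi_2 + 5.9728 phi_3 = 5.9557
  (R2) 5.9557 phi_1 + 9.0525 phi_2 + 5.9557 phi_3 = 5.9728
  (R3) 5.9728 phi_1 + 5.9557 phi_2 + 9.0525 phi_3 = 5.9003
Gaussian elimination:
  R2 <- R2 - (5.9557/9.0525) R1 = R2 - (0.657907) R1:  5.134205 phi_2 + 2.026155 phi_3 = 2.054505
  R3 <- R3 - (5.9728/9.0525) R1 = R3 - (0.659796) R1:  2.026155 phi_2 + 5.111673 phi_3 = 1.970755
  R3 <- R3 - (2.026155/5.134205) R2 = R3 - (0.394639) R2:  4.312074 phi_3 = 1.159968
Back-substitution:
  phi_hat_3 = 1.159968 / 4.312074 = 0.269005
  phi_hat_2 = (2.054505 - (2.026155)(0.269005)) / 5.134205 = 0.294001
  phi_hat_1 = (5.9557 - (5.9557)(0.294001) - (5.9728)(0.269005)) / 9.0525 = 0.286993
So phi_hat = [0.2870, 0.2940, 0.2690].
Therefore phi_hat_2 = 0.2940.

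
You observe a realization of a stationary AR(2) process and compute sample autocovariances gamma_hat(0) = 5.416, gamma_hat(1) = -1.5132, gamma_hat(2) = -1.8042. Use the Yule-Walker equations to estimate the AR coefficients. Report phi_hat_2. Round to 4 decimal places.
\hat\phi_{2} = -0.4460

The Yule-Walker equations for an AR(p) process read, in matrix form,
  Gamma_p phi = r_p,   with   (Gamma_p)_{ij} = gamma(|i - j|),
                       (r_p)_i = gamma(i),   i,j = 1..p.
Substitute the sample gammas (Toeplitz matrix and right-hand side of size 2):
  Gamma_p = [[5.416, -1.5132], [-1.5132, 5.416]]
  r_p     = [-1.5132, -1.8042]
Written out:
  5.416 phi_1 - 1.5132 phi_2 = -1.5132
  -1.5132 phi_1 + 5.416 phi_2 = -1.8042
Solve by Cramer's rule:
  det = gamma(0)^2 - gamma(1)^2 = (5.416)^2 - (-1.5132)^2 = 29.333056 - 2.28977424 = 27.04328176
  phi_hat_1 = [gamma(1) gamma(0) - gamma(1) gamma(2)] / det = [(-1.5132)(5.416) - (-1.5132)(-1.8042)] / 27.04328176 = -10.92560664 / 27.04328176 = -0.404
  phi_hat_2 = [gamma(0) gamma(2) - gamma(1)^2] / det = [(5.416)(-1.8042) - (-1.5132)^2] / 27.04328176 = -12.06132144 / 27.04328176 = -0.446
So phi_hat = [-0.4040, -0.4460].
Therefore phi_hat_2 = -0.4460.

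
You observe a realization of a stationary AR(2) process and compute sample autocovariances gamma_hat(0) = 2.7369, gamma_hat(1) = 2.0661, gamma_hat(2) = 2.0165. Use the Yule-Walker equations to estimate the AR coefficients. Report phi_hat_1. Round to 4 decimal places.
\hat\phi_{1} = 0.4620

The Yule-Walker equations for an AR(p) process read, in matrix form,
  Gamma_p phi = r_p,   with   (Gamma_p)_{ij} = gamma(|i - j|),
                       (r_p)_i = gamma(i),   i,j = 1..p.
Substitute the sample gammas (Toeplitz matrix and right-hand side of size 2):
  Gamma_p = [[2.7369, 2.0661], [2.0661, 2.7369]]
  r_p     = [2.0661, 2.0165]
Written out:
  2.7369 phi_1 + 2.0661 phi_2 = 2.0661
  2.0661 phi_1 + 2.7369 phi_2 = 2.0165
Solve by Cramer's rule:
  det = gamma(0)^2 - gamma(1)^2 = (2.7369)^2 - (2.0661)^2 = 7.49062161 - 4.26876921 = 3.2218524
  phi_hat_1 = [gamma(1) gamma(0) - gamma(1) gamma(2)] / det = [(2.0661)(2.7369) - (2.0661)(2.0165)] / 3.2218524 = 1.48841844 / 3.2218524 = 0.462
  phi_hat_2 = [gamma(0) gamma(2) - gamma(1)^2] / det = [(2.7369)(2.0165) - (2.0661)^2] / 3.2218524 = 1.25018964 / 3.2218524 = 0.388
So phi_hat = [0.4620, 0.3880].
Therefore phi_hat_1 = 0.4620.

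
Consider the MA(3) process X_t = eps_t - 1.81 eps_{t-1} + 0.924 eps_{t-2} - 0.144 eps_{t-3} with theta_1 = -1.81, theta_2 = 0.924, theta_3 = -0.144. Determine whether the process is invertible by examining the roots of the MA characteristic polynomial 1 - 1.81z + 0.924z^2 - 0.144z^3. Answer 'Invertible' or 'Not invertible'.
\text{Not invertible}

The MA(q) characteristic polynomial is P(z) = 1 - 1.81z + 0.924z^2 - 0.144z^3.
Invertibility requires all roots to lie outside the unit circle, i.e. |z| > 1 for every root.
Degree 3: look for a simple real root z0 first, then factor out (1 - z/z0) and solve the remaining quadratic.
Testing z0 = 2.5: P(2.5) = 1 + (-1.81)(2.5) + (0.924)(2.5)^2 + (-0.144)(2.5)^3
  = 1 + (-4.525) + (5.775) + (-2.25) = 0.  So z_0 = 2.5 is a root, |z_0| = 2.5.
Divide out the factor (1 - 0.4 z) = (1 - z/z0) (since 1/z0 = 0.4):
  P(z) = (1 - 0.4 z)(1 + (-1.41) z + (0.36) z^2)
  [check: z-coef -1.41 - (0.4) = -1.81; z^2-coef 0.36 - (0.4)(-1.41) = 0.924; z^3-coef -(0.4)(0.36) = -0.144.]
Remaining roots from the quadratic factor 1 + (-1.41) z + (0.36) z^2:
  Set 1 + (-1.41) z + (0.36) z^2 = 0, i.e. a z^2 + b z + c = 0 with a = 0.36, b = -1.41, c = 1.
  Discriminant D = b^2 - 4ac = (-1.41)^2 - 4*(0.36)*1 = 1.9881 - (1.44) = 0.5481.
  D >= 0, so the roots are real: z = (-b +/- sqrt(D)) / (2a) = (1.41 +/- 0.740338) / (0.72).
    z_1 = (1.41 + 0.740338) / (0.72) = 2.9866,   |z_1| = 2.9866.
    z_2 = (1.41 - 0.740338) / (0.72) = 0.9301,   |z_2| = 0.9301.
Moduli of all roots: 2.5000, 2.9866, 0.9301.
All moduli strictly greater than 1? No.
Verdict: Not invertible.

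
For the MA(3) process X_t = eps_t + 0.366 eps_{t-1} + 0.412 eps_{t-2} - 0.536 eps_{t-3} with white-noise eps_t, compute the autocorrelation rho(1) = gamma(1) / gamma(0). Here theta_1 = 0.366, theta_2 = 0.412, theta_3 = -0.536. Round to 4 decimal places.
\rho(1) = 0.1860

For an MA(q) process with theta_0 = 1, the autocovariance is
  gamma(k) = sigma^2 * sum_{i=0..q-k} theta_i * theta_{i+k},
and rho(k) = gamma(k) / gamma(0). Sigma^2 cancels.
  numerator   = (1)*(0.366) + (0.366)*(0.412) + (0.412)*(-0.536) = 0.29596.
  denominator = (1)^2 + (0.366)^2 + (0.412)^2 + (-0.536)^2 = 1.590996.
  rho(1) = 0.29596 / 1.590996 = 0.1860.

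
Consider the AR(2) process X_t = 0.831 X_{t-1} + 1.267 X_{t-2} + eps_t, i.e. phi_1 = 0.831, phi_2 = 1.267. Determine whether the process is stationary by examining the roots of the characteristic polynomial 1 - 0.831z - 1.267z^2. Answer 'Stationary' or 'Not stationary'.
\text{Not stationary}

The AR(p) characteristic polynomial is P(z) = 1 - 0.831z - 1.267z^2.
Stationarity requires all roots to lie outside the unit circle, i.e. |z| > 1 for every root.
Set 1 + (-0.831) z + (-1.267) z^2 = 0, i.e. a z^2 + b z + c = 0 with a = -1.267, b = -0.831, c = 1.
Discriminant D = b^2 - 4ac = (-0.831)^2 - 4*(-1.267)*1 = 0.690561 - (-5.068) = 5.758561.
D >= 0, so the roots are real: z = (-b +/- sqrt(D)) / (2a) = (0.831 +/- 2.3997) / (-2.534).
  z_1 = (0.831 + 2.3997) / (-2.534) = -1.2749,   |z_1| = 1.2749.
  z_2 = (0.831 - 2.3997) / (-2.534) = 0.6191,   |z_2| = 0.6191.
Moduli of all roots: 1.2749, 0.6191.
All moduli strictly greater than 1? No.
Verdict: Not stationary.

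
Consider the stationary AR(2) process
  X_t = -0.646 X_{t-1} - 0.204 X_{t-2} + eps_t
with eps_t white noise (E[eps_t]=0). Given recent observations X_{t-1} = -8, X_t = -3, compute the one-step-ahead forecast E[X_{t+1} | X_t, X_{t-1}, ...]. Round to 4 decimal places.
E[X_{t+1} \mid \mathcal F_t] = 3.5700

For an AR(p) model X_t = c + sum_i phi_i X_{t-i} + eps_t, the
one-step-ahead conditional mean is
  E[X_{t+1} | X_t, ...] = c + sum_i phi_i X_{t+1-i}.
Substitute known values:
  E[X_{t+1} | ...] = (-0.646) * (-3) + (-0.204) * (-8)
                   = 3.5700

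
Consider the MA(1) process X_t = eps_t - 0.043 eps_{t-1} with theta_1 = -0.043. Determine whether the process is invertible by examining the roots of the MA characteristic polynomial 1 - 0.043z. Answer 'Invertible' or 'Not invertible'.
\text{Invertible}

The MA(q) characteristic polynomial is P(z) = 1 - 0.043z.
Invertibility requires all roots to lie outside the unit circle, i.e. |z| > 1 for every root.
This is linear in z: 1 + (-0.043) z = 0  =>  z = -1/(-0.043) = 23.255814,  |z| = 23.255814.
Moduli of all roots: 23.2558.
All moduli strictly greater than 1? Yes.
Verdict: Invertible.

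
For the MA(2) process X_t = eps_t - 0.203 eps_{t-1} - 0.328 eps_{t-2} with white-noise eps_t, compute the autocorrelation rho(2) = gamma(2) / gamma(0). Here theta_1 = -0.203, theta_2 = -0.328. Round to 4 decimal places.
\rho(2) = -0.2855

For an MA(q) process with theta_0 = 1, the autocovariance is
  gamma(k) = sigma^2 * sum_{i=0..q-k} theta_i * theta_{i+k},
and rho(k) = gamma(k) / gamma(0). Sigma^2 cancels.
  numerator   = (1)*(-0.328) = -0.328.
  denominator = (1)^2 + (-0.203)^2 + (-0.328)^2 = 1.148793.
  rho(2) = -0.328 / 1.148793 = -0.2855.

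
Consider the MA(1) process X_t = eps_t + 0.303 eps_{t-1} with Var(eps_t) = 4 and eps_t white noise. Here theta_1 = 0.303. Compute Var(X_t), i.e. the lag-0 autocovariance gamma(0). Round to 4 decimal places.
\gamma(0) = 4.3672

For an MA(q) process X_t = eps_t + sum_i theta_i eps_{t-i} with
Var(eps_t) = sigma^2, the variance is
  gamma(0) = sigma^2 * (1 + sum_i theta_i^2).
  sum_i theta_i^2 = (0.303)^2 = 0.091809.
  gamma(0) = 4 * (1 + 0.091809) = 4 * 1.091809 = 4.367236, which rounds to 4.3672.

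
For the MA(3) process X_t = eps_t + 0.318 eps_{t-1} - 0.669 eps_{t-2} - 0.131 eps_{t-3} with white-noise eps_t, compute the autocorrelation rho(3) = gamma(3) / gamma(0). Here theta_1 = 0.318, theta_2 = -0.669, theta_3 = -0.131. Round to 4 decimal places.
\rho(3) = -0.0837

For an MA(q) process with theta_0 = 1, the autocovariance is
  gamma(k) = sigma^2 * sum_{i=0..q-k} theta_i * theta_{i+k},
and rho(k) = gamma(k) / gamma(0). Sigma^2 cancels.
  numerator   = (1)*(-0.131) = -0.131.
  denominator = (1)^2 + (0.318)^2 + (-0.669)^2 + (-0.131)^2 = 1.565846.
  rho(3) = -0.131 / 1.565846 = -0.0837.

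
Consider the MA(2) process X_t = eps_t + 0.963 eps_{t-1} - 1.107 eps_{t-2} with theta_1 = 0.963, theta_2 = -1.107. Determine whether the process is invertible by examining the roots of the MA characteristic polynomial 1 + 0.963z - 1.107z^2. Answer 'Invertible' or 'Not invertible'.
\text{Not invertible}

The MA(q) characteristic polynomial is P(z) = 1 + 0.963z - 1.107z^2.
Invertibility requires all roots to lie outside the unit circle, i.e. |z| > 1 for every root.
Set 1 + (0.963) z + (-1.107) z^2 = 0, i.e. a z^2 + b z + c = 0 with a = -1.107, b = 0.963, c = 1.
Discriminant D = b^2 - 4ac = (0.963)^2 - 4*(-1.107)*1 = 0.927369 - (-4.428) = 5.355369.
D >= 0, so the roots are real: z = (-b +/- sqrt(D)) / (2a) = (-0.963 +/- 2.314167) / (-2.214).
  z_1 = (-0.963 + 2.314167) / (-2.214) = -0.6103,   |z_1| = 0.6103.
  z_2 = (-0.963 - 2.314167) / (-2.214) = 1.4802,   |z_2| = 1.4802.
Moduli of all roots: 0.6103, 1.4802.
All moduli strictly greater than 1? No.
Verdict: Not invertible.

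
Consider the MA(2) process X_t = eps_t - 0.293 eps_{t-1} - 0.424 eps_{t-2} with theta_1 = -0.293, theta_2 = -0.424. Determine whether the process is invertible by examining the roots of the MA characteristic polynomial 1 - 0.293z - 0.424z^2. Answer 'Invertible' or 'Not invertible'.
\text{Invertible}

The MA(q) characteristic polynomial is P(z) = 1 - 0.293z - 0.424z^2.
Invertibility requires all roots to lie outside the unit circle, i.e. |z| > 1 for every root.
Set 1 + (-0.293) z + (-0.424) z^2 = 0, i.e. a z^2 + b z + c = 0 with a = -0.424, b = -0.293, c = 1.
Discriminant D = b^2 - 4ac = (-0.293)^2 - 4*(-0.424)*1 = 0.085849 - (-1.696) = 1.781849.
D >= 0, so the roots are real: z = (-b +/- sqrt(D)) / (2a) = (0.293 +/- 1.334859) / (-0.848).
  z_1 = (0.293 + 1.334859) / (-0.848) = -1.9196,   |z_1| = 1.9196.
  z_2 = (0.293 - 1.334859) / (-0.848) = 1.2286,   |z_2| = 1.2286.
Moduli of all roots: 1.9196, 1.2286.
All moduli strictly greater than 1? Yes.
Verdict: Invertible.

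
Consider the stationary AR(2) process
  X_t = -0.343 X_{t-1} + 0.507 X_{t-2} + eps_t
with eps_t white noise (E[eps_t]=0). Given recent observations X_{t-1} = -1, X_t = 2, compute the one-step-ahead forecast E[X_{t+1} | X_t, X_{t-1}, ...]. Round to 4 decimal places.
E[X_{t+1} \mid \mathcal F_t] = -1.1930

For an AR(p) model X_t = c + sum_i phi_i X_{t-i} + eps_t, the
one-step-ahead conditional mean is
  E[X_{t+1} | X_t, ...] = c + sum_i phi_i X_{t+1-i}.
Substitute known values:
  E[X_{t+1} | ...] = (-0.343) * (2) + (0.507) * (-1)
                   = -1.1930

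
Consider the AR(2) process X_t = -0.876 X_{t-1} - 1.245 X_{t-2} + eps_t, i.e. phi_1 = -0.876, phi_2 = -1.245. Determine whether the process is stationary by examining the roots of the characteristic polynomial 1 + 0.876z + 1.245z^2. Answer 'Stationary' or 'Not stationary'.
\text{Not stationary}

The AR(p) characteristic polynomial is P(z) = 1 + 0.876z + 1.245z^2.
Stationarity requires all roots to lie outside the unit circle, i.e. |z| > 1 for every root.
Set 1 + (0.876) z + (1.245) z^2 = 0, i.e. a z^2 + b z + c = 0 with a = 1.245, b = 0.876, c = 1.
Discriminant D = b^2 - 4ac = (0.876)^2 - 4*(1.245)*1 = 0.767376 - (4.98) = -4.212624.
D < 0, so the roots are the complex-conjugate pair z = (-b +/- i sqrt(-D)) / (2a) = -0.3518 +/- 0.8243i.
For a conjugate pair |z|^2 = z * conj(z) = (product of roots) = c/a = 1/(1.245) = 0.803213, so |z| = sqrt(0.803213) = 0.8962 for both roots.
Moduli of all roots: 0.8962, 0.8962.
All moduli strictly greater than 1? No.
Verdict: Not stationary.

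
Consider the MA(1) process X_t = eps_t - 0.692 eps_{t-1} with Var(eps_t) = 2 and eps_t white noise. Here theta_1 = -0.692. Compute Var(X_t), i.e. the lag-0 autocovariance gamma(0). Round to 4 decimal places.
\gamma(0) = 2.9577

For an MA(q) process X_t = eps_t + sum_i theta_i eps_{t-i} with
Var(eps_t) = sigma^2, the variance is
  gamma(0) = sigma^2 * (1 + sum_i theta_i^2).
  sum_i theta_i^2 = (-0.692)^2 = 0.478864.
  gamma(0) = 2 * (1 + 0.478864) = 2 * 1.478864 = 2.957728, which rounds to 2.9577.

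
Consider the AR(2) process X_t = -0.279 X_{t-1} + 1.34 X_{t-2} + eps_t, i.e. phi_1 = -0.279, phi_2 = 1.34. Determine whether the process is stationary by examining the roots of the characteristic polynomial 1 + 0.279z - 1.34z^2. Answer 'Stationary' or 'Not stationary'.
\text{Not stationary}

The AR(p) characteristic polynomial is P(z) = 1 + 0.279z - 1.34z^2.
Stationarity requires all roots to lie outside the unit circle, i.e. |z| > 1 for every root.
Set 1 + (0.279) z + (-1.34) z^2 = 0, i.e. a z^2 + b z + c = 0 with a = -1.34, b = 0.279, c = 1.
Discriminant D = b^2 - 4ac = (0.279)^2 - 4*(-1.34)*1 = 0.077841 - (-5.36) = 5.437841.
D >= 0, so the roots are real: z = (-b +/- sqrt(D)) / (2a) = (-0.279 +/- 2.331918) / (-2.68).
  z_1 = (-0.279 + 2.331918) / (-2.68) = -0.766,   |z_1| = 0.766.
  z_2 = (-0.279 - 2.331918) / (-2.68) = 0.9742,   |z_2| = 0.9742.
Moduli of all roots: 0.7660, 0.9742.
All moduli strictly greater than 1? No.
Verdict: Not stationary.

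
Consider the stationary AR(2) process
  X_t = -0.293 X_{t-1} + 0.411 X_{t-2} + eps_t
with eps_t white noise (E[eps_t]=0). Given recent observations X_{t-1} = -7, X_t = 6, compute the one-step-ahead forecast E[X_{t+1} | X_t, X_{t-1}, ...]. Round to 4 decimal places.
E[X_{t+1} \mid \mathcal F_t] = -4.6350

For an AR(p) model X_t = c + sum_i phi_i X_{t-i} + eps_t, the
one-step-ahead conditional mean is
  E[X_{t+1} | X_t, ...] = c + sum_i phi_i X_{t+1-i}.
Substitute known values:
  E[X_{t+1} | ...] = (-0.293) * (6) + (0.411) * (-7)
                   = -4.6350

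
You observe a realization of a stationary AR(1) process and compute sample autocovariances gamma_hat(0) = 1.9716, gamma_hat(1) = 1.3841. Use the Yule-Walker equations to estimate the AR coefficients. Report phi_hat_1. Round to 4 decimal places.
\hat\phi_{1} = 0.7020

The Yule-Walker equations for an AR(p) process read, in matrix form,
  Gamma_p phi = r_p,   with   (Gamma_p)_{ij} = gamma(|i - j|),
                       (r_p)_i = gamma(i),   i,j = 1..p.
Substitute the sample gammas (Toeplitz matrix and right-hand side of size 1):
  Gamma_p = [[1.9716]]
  r_p     = [1.3841]
With p = 1 this is the single equation gamma(0) phi_1 = gamma(1):
  phi_hat_1 = gamma(1) / gamma(0) = 1.3841 / 1.9716 = 0.7020.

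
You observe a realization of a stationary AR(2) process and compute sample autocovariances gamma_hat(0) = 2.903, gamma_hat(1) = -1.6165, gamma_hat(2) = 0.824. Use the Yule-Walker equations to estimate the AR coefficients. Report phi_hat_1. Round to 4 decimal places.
\hat\phi_{1} = -0.5780

The Yule-Walker equations for an AR(p) process read, in matrix form,
  Gamma_p phi = r_p,   with   (Gamma_p)_{ij} = gamma(|i - j|),
                       (r_p)_i = gamma(i),   i,j = 1..p.
Substitute the sample gammas (Toeplitz matrix and right-hand side of size 2):
  Gamma_p = [[2.903, -1.6165], [-1.6165, 2.903]]
  r_p     = [-1.6165, 0.824]
Written out:
  2.903 phi_1 - 1.6165 phi_2 = -1.6165
  -1.6165 phi_1 + 2.903 phi_2 = 0.824
Solve by Cramer's rule:
  det = gamma(0)^2 - gamma(1)^2 = (2.903)^2 - (-1.6165)^2 = 8.427409 - 2.61307225 = 5.81433675
  phi_hat_1 = [gamma(1) gamma(0) - gamma(1) gamma(2)] / det = [(-1.6165)(2.903) - (-1.6165)(0.824)] / 5.81433675 = -3.3607035 / 5.81433675 = -0.578
  phi_hat_2 = [gamma(0) gamma(2) - gamma(1)^2] / det = [(2.903)(0.824) - (-1.6165)^2] / 5.81433675 = -0.22100025 / 5.81433675 = -0.038
So phi_hat = [-0.5780, -0.0380].
Therefore phi_hat_1 = -0.5780.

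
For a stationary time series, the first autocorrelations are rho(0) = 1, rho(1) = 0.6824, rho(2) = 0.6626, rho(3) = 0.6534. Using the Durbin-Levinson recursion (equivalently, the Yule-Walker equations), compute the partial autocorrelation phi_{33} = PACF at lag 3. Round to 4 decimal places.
\phi_{33} = 0.2521

The PACF at lag k is phi_{kk}, the last component of the solution
to the Yule-Walker system G_k phi = r_k where
  (G_k)_{ij} = rho(|i - j|), (r_k)_i = rho(i), i,j = 1..k.
Equivalently, Durbin-Levinson gives phi_{kk} iteratively:
  phi_{11} = rho(1)
  phi_{kk} = [rho(k) - sum_{j=1..k-1} phi_{k-1,j} rho(k-j)]
            / [1 - sum_{j=1..k-1} phi_{k-1,j} rho(j)],
  phi_{k,j} = phi_{k-1,j} - phi_{kk} phi_{k-1,k-j},  j = 1..k-1.
Step k = 1:
  phi_11 = rho(1) = 0.6824.
Step k = 2:
  phi_22 = [rho(2) - phi_11 rho(1)] / [1 - phi_11 rho(1)] = [0.6626 - (0.6824)(0.6824)] / [1 - (0.6824)(0.6824)]
         = 0.19693024 / 0.53433024 = 0.368555.
  Update: phi_21 = phi_11 - phi_22 phi_11 = 0.6824 - (0.368555)(0.6824) = 0.430898.
Step k = 3:
  phi_33 = [rho(3) - phi_21 rho(2) - phi_22 rho(1)] / [1 - phi_21 rho(1) - phi_22 rho(2)]
    numerator   = 0.6534 - (0.430898)(0.6626) - (0.368555)(0.6824) = 0.11638494
    denominator = 1 - (0.430898)(0.6824) - (0.368555)(0.6626) = 0.46175056
  phi_33 = 0.11638494 / 0.46175056 = 0.2521.
Therefore phi_{33} = 0.2521.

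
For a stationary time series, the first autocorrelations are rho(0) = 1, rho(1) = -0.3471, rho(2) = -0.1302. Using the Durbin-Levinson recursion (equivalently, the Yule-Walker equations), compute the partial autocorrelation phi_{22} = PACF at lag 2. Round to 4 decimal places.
\phi_{22} = -0.2850

The PACF at lag k is phi_{kk}, the last component of the solution
to the Yule-Walker system G_k phi = r_k where
  (G_k)_{ij} = rho(|i - j|), (r_k)_i = rho(i), i,j = 1..k.
Equivalently, Durbin-Levinson gives phi_{kk} iteratively:
  phi_{11} = rho(1)
  phi_{kk} = [rho(k) - sum_{j=1..k-1} phi_{k-1,j} rho(k-j)]
            / [1 - sum_{j=1..k-1} phi_{k-1,j} rho(j)],
  phi_{k,j} = phi_{k-1,j} - phi_{kk} phi_{k-1,k-j},  j = 1..k-1.
Step k = 1:
  phi_11 = rho(1) = -0.3471.
Step k = 2:
  phi_22 = [rho(2) - phi_11 rho(1)] / [1 - phi_11 rho(1)] = [-0.1302 - (-0.3471)(-0.3471)] / [1 - (-0.3471)(-0.3471)]
         = -0.25067841 / 0.87952159 = -0.285.
Therefore phi_{22} = -0.2850.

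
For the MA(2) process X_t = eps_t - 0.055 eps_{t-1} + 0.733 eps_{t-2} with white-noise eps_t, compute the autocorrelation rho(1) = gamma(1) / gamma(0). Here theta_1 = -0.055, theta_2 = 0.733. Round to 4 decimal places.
\rho(1) = -0.0619

For an MA(q) process with theta_0 = 1, the autocovariance is
  gamma(k) = sigma^2 * sum_{i=0..q-k} theta_i * theta_{i+k},
and rho(k) = gamma(k) / gamma(0). Sigma^2 cancels.
  numerator   = (1)*(-0.055) + (-0.055)*(0.733) = -0.095315.
  denominator = (1)^2 + (-0.055)^2 + (0.733)^2 = 1.540314.
  rho(1) = -0.095315 / 1.540314 = -0.0619.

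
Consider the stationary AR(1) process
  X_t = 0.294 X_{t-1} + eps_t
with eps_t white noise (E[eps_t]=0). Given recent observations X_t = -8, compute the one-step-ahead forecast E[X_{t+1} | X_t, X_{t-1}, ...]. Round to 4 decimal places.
E[X_{t+1} \mid \mathcal F_t] = -2.3520

For an AR(p) model X_t = c + sum_i phi_i X_{t-i} + eps_t, the
one-step-ahead conditional mean is
  E[X_{t+1} | X_t, ...] = c + sum_i phi_i X_{t+1-i}.
Substitute known values:
  E[X_{t+1} | ...] = (0.294) * (-8)
                   = -2.3520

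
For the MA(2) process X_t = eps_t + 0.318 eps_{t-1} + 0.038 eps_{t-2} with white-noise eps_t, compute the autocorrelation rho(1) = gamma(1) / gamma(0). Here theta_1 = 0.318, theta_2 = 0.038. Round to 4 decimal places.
\rho(1) = 0.2994

For an MA(q) process with theta_0 = 1, the autocovariance is
  gamma(k) = sigma^2 * sum_{i=0..q-k} theta_i * theta_{i+k},
and rho(k) = gamma(k) / gamma(0). Sigma^2 cancels.
  numerator   = (1)*(0.318) + (0.318)*(0.038) = 0.330084.
  denominator = (1)^2 + (0.318)^2 + (0.038)^2 = 1.102568.
  rho(1) = 0.330084 / 1.102568 = 0.2994.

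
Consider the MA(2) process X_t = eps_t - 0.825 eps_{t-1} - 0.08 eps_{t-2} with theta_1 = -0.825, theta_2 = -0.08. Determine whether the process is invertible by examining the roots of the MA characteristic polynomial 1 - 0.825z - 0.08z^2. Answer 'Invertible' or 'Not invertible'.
\text{Invertible}

The MA(q) characteristic polynomial is P(z) = 1 - 0.825z - 0.08z^2.
Invertibility requires all roots to lie outside the unit circle, i.e. |z| > 1 for every root.
Set 1 + (-0.825) z + (-0.08) z^2 = 0, i.e. a z^2 + b z + c = 0 with a = -0.08, b = -0.825, c = 1.
Discriminant D = b^2 - 4ac = (-0.825)^2 - 4*(-0.08)*1 = 0.680625 - (-0.32) = 1.000625.
D >= 0, so the roots are real: z = (-b +/- sqrt(D)) / (2a) = (0.825 +/- 1.000312) / (-0.16).
  z_1 = (0.825 + 1.000312) / (-0.16) = -11.4082,   |z_1| = 11.4082.
  z_2 = (0.825 - 1.000312) / (-0.16) = 1.0957,   |z_2| = 1.0957.
Moduli of all roots: 11.4082, 1.0957.
All moduli strictly greater than 1? Yes.
Verdict: Invertible.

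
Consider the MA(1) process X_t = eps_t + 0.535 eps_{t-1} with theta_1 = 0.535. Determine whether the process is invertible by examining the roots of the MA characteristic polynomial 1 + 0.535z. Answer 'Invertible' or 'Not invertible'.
\text{Invertible}

The MA(q) characteristic polynomial is P(z) = 1 + 0.535z.
Invertibility requires all roots to lie outside the unit circle, i.e. |z| > 1 for every root.
This is linear in z: 1 + (0.535) z = 0  =>  z = -1/(0.535) = -1.869159,  |z| = 1.869159.
Moduli of all roots: 1.8692.
All moduli strictly greater than 1? Yes.
Verdict: Invertible.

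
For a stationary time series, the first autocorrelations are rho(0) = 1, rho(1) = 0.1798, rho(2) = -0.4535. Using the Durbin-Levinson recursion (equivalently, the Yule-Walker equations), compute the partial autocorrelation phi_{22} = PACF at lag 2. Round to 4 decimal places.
\phi_{22} = -0.5021

The PACF at lag k is phi_{kk}, the last component of the solution
to the Yule-Walker system G_k phi = r_k where
  (G_k)_{ij} = rho(|i - j|), (r_k)_i = rho(i), i,j = 1..k.
Equivalently, Durbin-Levinson gives phi_{kk} iteratively:
  phi_{11} = rho(1)
  phi_{kk} = [rho(k) - sum_{j=1..k-1} phi_{k-1,j} rho(k-j)]
            / [1 - sum_{j=1..k-1} phi_{k-1,j} rho(j)],
  phi_{k,j} = phi_{k-1,j} - phi_{kk} phi_{k-1,k-j},  j = 1..k-1.
Step k = 1:
  phi_11 = rho(1) = 0.1798.
Step k = 2:
  phi_22 = [rho(2) - phi_11 rho(1)] / [1 - phi_11 rho(1)] = [-0.4535 - (0.1798)(0.1798)] / [1 - (0.1798)(0.1798)]
         = -0.48582804 / 0.96767196 = -0.5021.
Therefore phi_{22} = -0.5021.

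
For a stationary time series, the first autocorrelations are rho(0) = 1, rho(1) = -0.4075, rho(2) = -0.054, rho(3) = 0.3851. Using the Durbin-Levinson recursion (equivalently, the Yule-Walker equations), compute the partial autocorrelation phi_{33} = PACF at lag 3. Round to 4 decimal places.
\phi_{33} = 0.3219

The PACF at lag k is phi_{kk}, the last component of the solution
to the Yule-Walker system G_k phi = r_k where
  (G_k)_{ij} = rho(|i - j|), (r_k)_i = rho(i), i,j = 1..k.
Equivalently, Durbin-Levinson gives phi_{kk} iteratively:
  phi_{11} = rho(1)
  phi_{kk} = [rho(k) - sum_{j=1..k-1} phi_{k-1,j} rho(k-j)]
            / [1 - sum_{j=1..k-1} phi_{k-1,j} rho(j)],
  phi_{k,j} = phi_{k-1,j} - phi_{kk} phi_{k-1,k-j},  j = 1..k-1.
Step k = 1:
  phi_11 = rho(1) = -0.4075.
Step k = 2:
  phi_22 = [rho(2) - phi_11 rho(1)] / [1 - phi_11 rho(1)] = [-0.054 - (-0.4075)(-0.4075)] / [1 - (-0.4075)(-0.4075)]
         = -0.22005625 / 0.83394375 = -0.263874.
  Update: phi_21 = phi_11 - phi_22 phi_11 = -0.4075 - (-0.263874)(-0.4075) = -0.515029.
Step k = 3:
  phi_33 = [rho(3) - phi_21 rho(2) - phi_22 rho(1)] / [1 - phi_21 rho(1) - phi_22 rho(2)]
    numerator   = 0.3851 - (-0.515029)(-0.054) - (-0.263874)(-0.4075) = 0.24975971
    denominator = 1 - (-0.515029)(-0.4075) - (-0.263874)(-0.054) = 0.77587658
  phi_33 = 0.24975971 / 0.77587658 = 0.3219.
Therefore phi_{33} = 0.3219.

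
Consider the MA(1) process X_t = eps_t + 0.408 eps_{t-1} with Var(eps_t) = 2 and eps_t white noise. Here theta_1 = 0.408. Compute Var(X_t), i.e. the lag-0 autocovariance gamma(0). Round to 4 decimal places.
\gamma(0) = 2.3329

For an MA(q) process X_t = eps_t + sum_i theta_i eps_{t-i} with
Var(eps_t) = sigma^2, the variance is
  gamma(0) = sigma^2 * (1 + sum_i theta_i^2).
  sum_i theta_i^2 = (0.408)^2 = 0.166464.
  gamma(0) = 2 * (1 + 0.166464) = 2 * 1.166464 = 2.332928, which rounds to 2.3329.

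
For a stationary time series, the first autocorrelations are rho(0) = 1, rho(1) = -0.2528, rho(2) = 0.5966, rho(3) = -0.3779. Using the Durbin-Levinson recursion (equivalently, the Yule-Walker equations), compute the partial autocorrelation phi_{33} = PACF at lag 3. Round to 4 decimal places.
\phi_{33} = -0.2671

The PACF at lag k is phi_{kk}, the last component of the solution
to the Yule-Walker system G_k phi = r_k where
  (G_k)_{ij} = rho(|i - j|), (r_k)_i = rho(i), i,j = 1..k.
Equivalently, Durbin-Levinson gives phi_{kk} iteratively:
  phi_{11} = rho(1)
  phi_{kk} = [rho(k) - sum_{j=1..k-1} phi_{k-1,j} rho(k-j)]
            / [1 - sum_{j=1..k-1} phi_{k-1,j} rho(j)],
  phi_{k,j} = phi_{k-1,j} - phi_{kk} phi_{k-1,k-j},  j = 1..k-1.
Step k = 1:
  phi_11 = rho(1) = -0.2528.
Step k = 2:
  phi_22 = [rho(2) - phi_11 rho(1)] / [1 - phi_11 rho(1)] = [0.5966 - (-0.2528)(-0.2528)] / [1 - (-0.2528)(-0.2528)]
         = 0.53269216 / 0.93609216 = 0.56906.
  Update: phi_21 = phi_11 - phi_22 phi_11 = -0.2528 - (0.56906)(-0.2528) = -0.108942.
Step k = 3:
  phi_33 = [rho(3) - phi_21 rho(2) - phi_22 rho(1)] / [1 - phi_21 rho(1) - phi_22 rho(2)]
    numerator   = -0.3779 - (-0.108942)(0.5966) - (0.56906)(-0.2528) = -0.1690471
    denominator = 1 - (-0.108942)(-0.2528) - (0.56906)(0.5966) = 0.63295861
  phi_33 = -0.1690471 / 0.63295861 = -0.2671.
Therefore phi_{33} = -0.2671.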